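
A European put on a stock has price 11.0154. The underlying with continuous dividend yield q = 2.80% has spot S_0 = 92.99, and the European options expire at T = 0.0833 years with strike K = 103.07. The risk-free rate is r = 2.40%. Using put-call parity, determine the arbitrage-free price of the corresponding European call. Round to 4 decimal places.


Answer: Call price = 0.9246

Derivation:
Put-call parity: C - P = S_0 * exp(-qT) - K * exp(-rT).
S_0 * exp(-qT) = 92.9900 * 0.99767032 = 92.77336286
K * exp(-rT) = 103.0700 * 0.99800280 = 102.86414829
C = P + S*exp(-qT) - K*exp(-rT)
C = 11.0154 + 92.77336286 - 102.86414829 = 0.9246


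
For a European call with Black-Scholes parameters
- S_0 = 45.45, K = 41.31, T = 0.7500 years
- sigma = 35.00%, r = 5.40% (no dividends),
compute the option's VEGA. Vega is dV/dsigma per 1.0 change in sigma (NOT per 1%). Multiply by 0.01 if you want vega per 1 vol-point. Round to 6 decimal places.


d1 = 0.6002651998; d2 = 0.2971563085
phi(d1) = 0.3331715727; exp(-qT) = 1.0000000000; exp(-rT) = 0.9603091645
Vega = S * exp(-qT) * phi(d1) * sqrt(T) = 45.4500 * 1.0000000000 * 0.3331715727 * 0.8660254038 = 13.113918

Answer: Vega = 13.113918


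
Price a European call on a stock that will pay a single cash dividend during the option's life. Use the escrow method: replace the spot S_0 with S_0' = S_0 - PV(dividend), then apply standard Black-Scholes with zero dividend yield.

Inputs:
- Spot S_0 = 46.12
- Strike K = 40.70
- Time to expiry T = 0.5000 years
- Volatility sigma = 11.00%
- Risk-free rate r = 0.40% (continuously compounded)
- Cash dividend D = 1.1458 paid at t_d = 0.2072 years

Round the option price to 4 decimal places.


Answer: Price = 4.5046

Derivation:
PV(D) = D * exp(-r * t_d) = 1.1458 * 0.99917154 = 1.14485075
S_0' = S_0 - PV(D) = 46.1200 - 1.14485075 = 44.97514925
d1 = (ln(S_0'/K) + (r + sigma^2/2)*T) / (sigma*sqrt(T)) = 1.34873555
d2 = d1 - sigma*sqrt(T) = 1.27095380
exp(-rT) = 0.99800200
N(d1) = 0.91128904; N(d2) = 0.89812746
C = S_0' * N(d1) - K * exp(-rT) * N(d2) = 44.97514925 * 0.91128904 - 40.7000 * 0.99800200 * 0.89812746 = 4.5046


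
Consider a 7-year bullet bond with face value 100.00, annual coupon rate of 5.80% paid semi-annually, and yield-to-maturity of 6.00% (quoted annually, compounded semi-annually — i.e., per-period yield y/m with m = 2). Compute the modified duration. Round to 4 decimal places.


Coupon per period c = face * coupon_rate / m = 2.900000
Periods per year m = 2; per-period yield y/m = 0.030000
Number of cashflows N = 14
Cashflows (t years, CF_t, discount factor 1/(1+y/m)^(m*t), PV):
  t = 0.5000: CF_t = 2.900000, DF = 0.970874, PV = 2.815534
  t = 1.0000: CF_t = 2.900000, DF = 0.942596, PV = 2.733528
  t = 1.5000: CF_t = 2.900000, DF = 0.915142, PV = 2.653911
  t = 2.0000: CF_t = 2.900000, DF = 0.888487, PV = 2.576612
  t = 2.5000: CF_t = 2.900000, DF = 0.862609, PV = 2.501565
  t = 3.0000: CF_t = 2.900000, DF = 0.837484, PV = 2.428704
  t = 3.5000: CF_t = 2.900000, DF = 0.813092, PV = 2.357965
  t = 4.0000: CF_t = 2.900000, DF = 0.789409, PV = 2.289287
  t = 4.5000: CF_t = 2.900000, DF = 0.766417, PV = 2.222609
  t = 5.0000: CF_t = 2.900000, DF = 0.744094, PV = 2.157872
  t = 5.5000: CF_t = 2.900000, DF = 0.722421, PV = 2.095022
  t = 6.0000: CF_t = 2.900000, DF = 0.701380, PV = 2.034002
  t = 6.5000: CF_t = 2.900000, DF = 0.680951, PV = 1.974759
  t = 7.0000: CF_t = 102.900000, DF = 0.661118, PV = 68.029022
Price P = sum_t PV_t = 98.870393
First compute Macaulay numerator sum_t t * PV_t:
  t * PV_t at t = 0.5000: 1.407767
  t * PV_t at t = 1.0000: 2.733528
  t * PV_t at t = 1.5000: 3.980866
  t * PV_t at t = 2.0000: 5.153225
  t * PV_t at t = 2.5000: 6.253914
  t * PV_t at t = 3.0000: 7.286113
  t * PV_t at t = 3.5000: 8.252879
  t * PV_t at t = 4.0000: 9.157147
  t * PV_t at t = 4.5000: 10.001738
  t * PV_t at t = 5.0000: 10.789362
  t * PV_t at t = 5.5000: 11.522619
  t * PV_t at t = 6.0000: 12.204010
  t * PV_t at t = 6.5000: 12.835933
  t * PV_t at t = 7.0000: 476.203156
Macaulay duration D = 577.782257 / 98.870393 = 5.843835
Modified duration = D / (1 + y/m) = 5.843835 / (1 + 0.030000) = 5.673626

Answer: Modified duration = 5.6736


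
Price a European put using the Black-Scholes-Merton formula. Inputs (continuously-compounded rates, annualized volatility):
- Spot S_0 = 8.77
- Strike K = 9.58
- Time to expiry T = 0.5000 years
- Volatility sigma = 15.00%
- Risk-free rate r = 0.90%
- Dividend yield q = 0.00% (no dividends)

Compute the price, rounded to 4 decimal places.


d1 = (ln(S/K) + (r - q + 0.5*sigma^2) * T) / (sigma * sqrt(T)) = -0.73742550
d2 = d1 - sigma * sqrt(T) = -0.84349152
exp(-rT) = 0.99551011; exp(-qT) = 1.00000000
P = K * exp(-rT) * N(-d2) - S_0 * exp(-qT) * N(-d1)
N(-d1) = 0.76956818; N(-d2) = 0.80052320
P = 9.5800 * 0.99551011 * 0.80052320 - 8.7700 * 1.00000000 * 0.76956818 = 0.8855

Answer: Price = 0.8855


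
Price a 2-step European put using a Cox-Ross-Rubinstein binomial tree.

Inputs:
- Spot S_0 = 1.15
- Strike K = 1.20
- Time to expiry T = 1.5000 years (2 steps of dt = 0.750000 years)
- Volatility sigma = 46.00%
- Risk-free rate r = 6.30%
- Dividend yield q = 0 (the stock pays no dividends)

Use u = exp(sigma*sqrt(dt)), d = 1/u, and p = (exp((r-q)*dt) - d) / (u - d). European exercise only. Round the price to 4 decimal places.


dt = T/N = 0.750000
u = exp(sigma*sqrt(dt)) = 1.489398; d = 1/u = 0.671412
p = (exp((r-q)*dt) - d) / (u - d) = 0.460854
Discount per step: exp(-r*dt) = 0.953849
Stock lattice S(k, i) with i counting down-moves:
  k=0: S(0,0) = 1.1500
  k=1: S(1,0) = 1.7128; S(1,1) = 0.7721
  k=2: S(2,0) = 2.5511; S(2,1) = 1.1500; S(2,2) = 0.5184
Terminal payoffs V(N, i) = max(K - S_T, 0):
  V(2,0) = 0.000000; V(2,1) = 0.050000; V(2,2) = 0.681586
Backward induction: V(k, i) = exp(-r*dt) * [p * V(k+1, i) + (1-p) * V(k+1, i+1)].
  V(1,0) = exp(-r*dt) * [p*0.000000 + (1-p)*0.050000] = 0.025713
  V(1,1) = exp(-r*dt) * [p*0.050000 + (1-p)*0.681586] = 0.372494
  V(0,0) = exp(-r*dt) * [p*0.025713 + (1-p)*0.372494] = 0.202864

Answer: Price = V(0,0) = 0.2029


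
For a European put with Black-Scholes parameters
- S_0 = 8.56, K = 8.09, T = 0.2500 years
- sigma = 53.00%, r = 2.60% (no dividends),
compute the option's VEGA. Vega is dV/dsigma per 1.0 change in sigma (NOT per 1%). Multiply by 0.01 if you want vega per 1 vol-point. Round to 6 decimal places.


d1 = 0.3701281475; d2 = 0.1051281475
phi(d1) = 0.3725306525; exp(-qT) = 1.0000000000; exp(-rT) = 0.9935210793
Vega = S * exp(-qT) * phi(d1) * sqrt(T) = 8.5600 * 1.0000000000 * 0.3725306525 * 0.5000000000 = 1.594431

Answer: Vega = 1.594431


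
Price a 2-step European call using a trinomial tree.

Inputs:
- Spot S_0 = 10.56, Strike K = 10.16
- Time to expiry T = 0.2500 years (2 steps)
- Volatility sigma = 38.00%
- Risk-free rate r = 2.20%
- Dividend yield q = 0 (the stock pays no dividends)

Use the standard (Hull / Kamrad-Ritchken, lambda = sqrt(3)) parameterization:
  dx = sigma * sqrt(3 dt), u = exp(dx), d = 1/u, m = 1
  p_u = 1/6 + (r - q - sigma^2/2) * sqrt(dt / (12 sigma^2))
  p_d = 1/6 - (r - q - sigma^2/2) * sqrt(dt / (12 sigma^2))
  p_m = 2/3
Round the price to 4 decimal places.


dt = T/N = 0.125000; dx = sigma*sqrt(3*dt) = 0.232702
u = exp(dx) = 1.262005; d = 1/u = 0.792390
p_u = 0.153184, p_m = 0.666667, p_d = 0.180150
Discount per step: exp(-r*dt) = 0.997254
Stock lattice S(k, j) with j the centered position index:
  k=0: S(0,+0) = 10.5600
  k=1: S(1,-1) = 8.3676; S(1,+0) = 10.5600; S(1,+1) = 13.3268
  k=2: S(2,-2) = 6.6304; S(2,-1) = 8.3676; S(2,+0) = 10.5600; S(2,+1) = 13.3268; S(2,+2) = 16.8184
Terminal payoffs V(N, j) = max(S_T - K, 0):
  V(2,-2) = 0.000000; V(2,-1) = 0.000000; V(2,+0) = 0.400000; V(2,+1) = 3.166770; V(2,+2) = 6.658447
Backward induction: V(k, j) = exp(-r*dt) * [p_u * V(k+1, j+1) + p_m * V(k+1, j) + p_d * V(k+1, j-1)]
  V(1,-1) = exp(-r*dt) * [p_u*0.400000 + p_m*0.000000 + p_d*0.000000] = 0.061105
  V(1,+0) = exp(-r*dt) * [p_u*3.166770 + p_m*0.400000 + p_d*0.000000] = 0.749700
  V(1,+1) = exp(-r*dt) * [p_u*6.658447 + p_m*3.166770 + p_d*0.400000] = 3.194409
  V(0,+0) = exp(-r*dt) * [p_u*3.194409 + p_m*0.749700 + p_d*0.061105] = 0.997393

Answer: Price = V(0,0) = 0.9974


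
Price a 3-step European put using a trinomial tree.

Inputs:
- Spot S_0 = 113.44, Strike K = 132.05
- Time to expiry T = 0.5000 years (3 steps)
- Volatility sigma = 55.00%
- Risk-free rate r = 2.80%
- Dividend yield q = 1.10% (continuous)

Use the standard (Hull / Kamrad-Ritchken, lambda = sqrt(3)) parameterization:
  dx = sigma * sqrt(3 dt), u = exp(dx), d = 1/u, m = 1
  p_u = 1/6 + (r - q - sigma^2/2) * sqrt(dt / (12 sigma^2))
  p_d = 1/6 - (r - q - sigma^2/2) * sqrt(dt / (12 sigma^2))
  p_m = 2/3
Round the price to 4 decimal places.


Answer: Price = V(0,0) = 29.1822

Derivation:
dt = T/N = 0.166667; dx = sigma*sqrt(3*dt) = 0.388909
u = exp(dx) = 1.475370; d = 1/u = 0.677796
p_u = 0.137900, p_m = 0.666667, p_d = 0.195433
Discount per step: exp(-r*dt) = 0.995344
Stock lattice S(k, j) with j the centered position index:
  k=0: S(0,+0) = 113.4400
  k=1: S(1,-1) = 76.8892; S(1,+0) = 113.4400; S(1,+1) = 167.3660
  k=2: S(2,-2) = 52.1152; S(2,-1) = 76.8892; S(2,+0) = 113.4400; S(2,+1) = 167.3660; S(2,+2) = 246.9267
  k=3: S(3,-3) = 35.3235; S(3,-2) = 52.1152; S(3,-1) = 76.8892; S(3,+0) = 113.4400; S(3,+1) = 167.3660; S(3,+2) = 246.9267; S(3,+3) = 364.3082
Terminal payoffs V(N, j) = max(K - S_T, 0):
  V(3,-3) = 96.726521; V(3,-2) = 79.934803; V(3,-1) = 55.160807; V(3,+0) = 18.610000; V(3,+1) = 0.000000; V(3,+2) = 0.000000; V(3,+3) = 0.000000
Backward induction: V(k, j) = exp(-r*dt) * [p_u * V(k+1, j+1) + p_m * V(k+1, j) + p_d * V(k+1, j-1)]
  V(2,-2) = exp(-r*dt) * [p_u*55.160807 + p_m*79.934803 + p_d*96.726521] = 79.428586
  V(2,-1) = exp(-r*dt) * [p_u*18.610000 + p_m*55.160807 + p_d*79.934803] = 54.706206
  V(2,+0) = exp(-r*dt) * [p_u*0.000000 + p_m*18.610000 + p_d*55.160807] = 23.078958
  V(2,+1) = exp(-r*dt) * [p_u*0.000000 + p_m*0.000000 + p_d*18.610000] = 3.620076
  V(2,+2) = exp(-r*dt) * [p_u*0.000000 + p_m*0.000000 + p_d*0.000000] = 0.000000
  V(1,-1) = exp(-r*dt) * [p_u*23.078958 + p_m*54.706206 + p_d*79.428586] = 54.919480
  V(1,+0) = exp(-r*dt) * [p_u*3.620076 + p_m*23.078958 + p_d*54.706206] = 26.452848
  V(1,+1) = exp(-r*dt) * [p_u*0.000000 + p_m*3.620076 + p_d*23.078958] = 6.891540
  V(0,+0) = exp(-r*dt) * [p_u*6.891540 + p_m*26.452848 + p_d*54.919480] = 29.182157


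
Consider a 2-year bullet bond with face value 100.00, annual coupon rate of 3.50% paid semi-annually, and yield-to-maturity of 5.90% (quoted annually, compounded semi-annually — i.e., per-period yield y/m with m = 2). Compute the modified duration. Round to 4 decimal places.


Coupon per period c = face * coupon_rate / m = 1.750000
Periods per year m = 2; per-period yield y/m = 0.029500
Number of cashflows N = 4
Cashflows (t years, CF_t, discount factor 1/(1+y/m)^(m*t), PV):
  t = 0.5000: CF_t = 1.750000, DF = 0.971345, PV = 1.699854
  t = 1.0000: CF_t = 1.750000, DF = 0.943512, PV = 1.651146
  t = 1.5000: CF_t = 1.750000, DF = 0.916476, PV = 1.603832
  t = 2.0000: CF_t = 101.750000, DF = 0.890214, PV = 90.579311
Price P = sum_t PV_t = 95.534144
First compute Macaulay numerator sum_t t * PV_t:
  t * PV_t at t = 0.5000: 0.849927
  t * PV_t at t = 1.0000: 1.651146
  t * PV_t at t = 1.5000: 2.405749
  t * PV_t at t = 2.0000: 181.158623
Macaulay duration D = 186.065444 / 95.534144 = 1.947633
Modified duration = D / (1 + y/m) = 1.947633 / (1 + 0.029500) = 1.891824

Answer: Modified duration = 1.8918


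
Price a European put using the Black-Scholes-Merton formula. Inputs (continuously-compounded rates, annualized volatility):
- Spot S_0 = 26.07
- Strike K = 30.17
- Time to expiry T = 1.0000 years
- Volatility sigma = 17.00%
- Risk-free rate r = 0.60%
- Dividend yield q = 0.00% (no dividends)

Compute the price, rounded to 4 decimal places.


Answer: Price = 4.4661

Derivation:
d1 = (ln(S/K) + (r - q + 0.5*sigma^2) * T) / (sigma * sqrt(T)) = -0.73889897
d2 = d1 - sigma * sqrt(T) = -0.90889897
exp(-rT) = 0.99401796; exp(-qT) = 1.00000000
P = K * exp(-rT) * N(-d2) - S_0 * exp(-qT) * N(-d1)
N(-d1) = 0.77001583; N(-d2) = 0.81829827
P = 30.1700 * 0.99401796 * 0.81829827 - 26.0700 * 1.00000000 * 0.77001583 = 4.4661


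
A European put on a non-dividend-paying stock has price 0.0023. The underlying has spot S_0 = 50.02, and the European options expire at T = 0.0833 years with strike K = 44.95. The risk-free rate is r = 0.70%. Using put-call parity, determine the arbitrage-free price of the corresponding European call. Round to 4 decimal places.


Answer: Call price = 5.0985

Derivation:
Put-call parity: C - P = S_0 * exp(-qT) - K * exp(-rT).
S_0 * exp(-qT) = 50.0200 * 1.00000000 = 50.02000000
K * exp(-rT) = 44.9500 * 0.99941707 = 44.92379730
C = P + S*exp(-qT) - K*exp(-rT)
C = 0.0023 + 50.02000000 - 44.92379730 = 5.0985


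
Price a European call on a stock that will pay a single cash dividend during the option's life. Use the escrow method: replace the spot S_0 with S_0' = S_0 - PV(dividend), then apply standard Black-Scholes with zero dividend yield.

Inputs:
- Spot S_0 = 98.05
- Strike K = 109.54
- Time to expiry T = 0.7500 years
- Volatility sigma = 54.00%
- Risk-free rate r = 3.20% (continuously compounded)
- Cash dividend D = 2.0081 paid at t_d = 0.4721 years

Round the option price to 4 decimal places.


Answer: Price = 13.8129

Derivation:
PV(D) = D * exp(-r * t_d) = 2.0081 * 0.98500634 = 1.97799123
S_0' = S_0 - PV(D) = 98.0500 - 1.97799123 = 96.07200877
d1 = (ln(S_0'/K) + (r + sigma^2/2)*T) / (sigma*sqrt(T)) = 0.00461500
d2 = d1 - sigma*sqrt(T) = -0.46303872
exp(-rT) = 0.97628571
N(d1) = 0.50184111; N(d2) = 0.32166831
C = S_0' * N(d1) - K * exp(-rT) * N(d2) = 96.07200877 * 0.50184111 - 109.5400 * 0.97628571 * 0.32166831 = 13.8129


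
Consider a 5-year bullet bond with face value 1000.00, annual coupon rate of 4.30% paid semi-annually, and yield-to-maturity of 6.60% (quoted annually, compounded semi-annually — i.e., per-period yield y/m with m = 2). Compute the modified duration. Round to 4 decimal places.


Answer: Modified duration = 4.3789

Derivation:
Coupon per period c = face * coupon_rate / m = 21.500000
Periods per year m = 2; per-period yield y/m = 0.033000
Number of cashflows N = 10
Cashflows (t years, CF_t, discount factor 1/(1+y/m)^(m*t), PV):
  t = 0.5000: CF_t = 21.500000, DF = 0.968054, PV = 20.813166
  t = 1.0000: CF_t = 21.500000, DF = 0.937129, PV = 20.148273
  t = 1.5000: CF_t = 21.500000, DF = 0.907192, PV = 19.504620
  t = 2.0000: CF_t = 21.500000, DF = 0.878211, PV = 18.881530
  t = 2.5000: CF_t = 21.500000, DF = 0.850156, PV = 18.278344
  t = 3.0000: CF_t = 21.500000, DF = 0.822997, PV = 17.694428
  t = 3.5000: CF_t = 21.500000, DF = 0.796705, PV = 17.129166
  t = 4.0000: CF_t = 21.500000, DF = 0.771254, PV = 16.581961
  t = 4.5000: CF_t = 21.500000, DF = 0.746616, PV = 16.052237
  t = 5.0000: CF_t = 1021.500000, DF = 0.722764, PV = 738.303889
Price P = sum_t PV_t = 903.387612
First compute Macaulay numerator sum_t t * PV_t:
  t * PV_t at t = 0.5000: 10.406583
  t * PV_t at t = 1.0000: 20.148273
  t * PV_t at t = 1.5000: 29.256930
  t * PV_t at t = 2.0000: 37.763059
  t * PV_t at t = 2.5000: 45.695861
  t * PV_t at t = 3.0000: 53.083284
  t * PV_t at t = 3.5000: 59.952080
  t * PV_t at t = 4.0000: 66.327844
  t * PV_t at t = 4.5000: 72.235067
  t * PV_t at t = 5.0000: 3691.519443
Macaulay duration D = 4086.388423 / 903.387612 = 4.523405
Modified duration = D / (1 + y/m) = 4.523405 / (1 + 0.033000) = 4.378902


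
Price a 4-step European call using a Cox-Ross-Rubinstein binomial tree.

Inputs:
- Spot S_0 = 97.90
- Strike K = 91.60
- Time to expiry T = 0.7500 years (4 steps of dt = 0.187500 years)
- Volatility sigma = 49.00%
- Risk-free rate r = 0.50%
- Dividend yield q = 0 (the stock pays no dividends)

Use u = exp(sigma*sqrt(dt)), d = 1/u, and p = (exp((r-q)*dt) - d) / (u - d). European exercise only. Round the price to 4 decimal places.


Answer: Price = V(0,0) = 19.4337

Derivation:
dt = T/N = 0.187500
u = exp(sigma*sqrt(dt)) = 1.236366; d = 1/u = 0.808822
p = (exp((r-q)*dt) - d) / (u - d) = 0.449348
Discount per step: exp(-r*dt) = 0.999063
Stock lattice S(k, i) with i counting down-moves:
  k=0: S(0,0) = 97.9000
  k=1: S(1,0) = 121.0402; S(1,1) = 79.1837
  k=2: S(2,0) = 149.6500; S(2,1) = 97.9000; S(2,2) = 64.0455
  k=3: S(3,0) = 185.0221; S(3,1) = 121.0402; S(3,2) = 79.1837; S(3,3) = 51.8014
  k=4: S(4,0) = 228.7550; S(4,1) = 149.6500; S(4,2) = 97.9000; S(4,3) = 64.0455; S(4,4) = 41.8981
Terminal payoffs V(N, i) = max(S_T - K, 0):
  V(4,0) = 137.154973; V(4,1) = 58.049965; V(4,2) = 6.300000; V(4,3) = 0.000000; V(4,4) = 0.000000
Backward induction: V(k, i) = exp(-r*dt) * [p * V(k+1, i) + (1-p) * V(k+1, i+1)].
  V(3,0) = exp(-r*dt) * [p*137.154973 + (1-p)*58.049965] = 93.507924
  V(3,1) = exp(-r*dt) * [p*58.049965 + (1-p)*6.300000] = 29.526041
  V(3,2) = exp(-r*dt) * [p*6.300000 + (1-p)*0.000000] = 2.828239
  V(3,3) = exp(-r*dt) * [p*0.000000 + (1-p)*0.000000] = 0.000000
  V(2,0) = exp(-r*dt) * [p*93.507924 + (1-p)*29.526041] = 58.221554
  V(2,1) = exp(-r*dt) * [p*29.526041 + (1-p)*2.828239] = 14.810947
  V(2,2) = exp(-r*dt) * [p*2.828239 + (1-p)*0.000000] = 1.269672
  V(1,0) = exp(-r*dt) * [p*58.221554 + (1-p)*14.810947] = 34.285252
  V(1,1) = exp(-r*dt) * [p*14.810947 + (1-p)*1.269672] = 7.347523
  V(0,0) = exp(-r*dt) * [p*34.285252 + (1-p)*7.347523] = 19.433705


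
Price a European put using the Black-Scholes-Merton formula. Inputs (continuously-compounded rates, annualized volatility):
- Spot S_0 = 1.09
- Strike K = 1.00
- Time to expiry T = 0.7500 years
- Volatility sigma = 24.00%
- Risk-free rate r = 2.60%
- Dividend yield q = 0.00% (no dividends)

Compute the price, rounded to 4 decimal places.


d1 = (ln(S/K) + (r - q + 0.5*sigma^2) * T) / (sigma * sqrt(T)) = 0.61236510
d2 = d1 - sigma * sqrt(T) = 0.40451900
exp(-rT) = 0.98068890; exp(-qT) = 1.00000000
P = K * exp(-rT) * N(-d2) - S_0 * exp(-qT) * N(-d1)
N(-d1) = 0.27014811; N(-d2) = 0.34291555
P = 1.0000 * 0.98068890 * 0.34291555 - 1.0900 * 1.00000000 * 0.27014811 = 0.0418

Answer: Price = 0.0418


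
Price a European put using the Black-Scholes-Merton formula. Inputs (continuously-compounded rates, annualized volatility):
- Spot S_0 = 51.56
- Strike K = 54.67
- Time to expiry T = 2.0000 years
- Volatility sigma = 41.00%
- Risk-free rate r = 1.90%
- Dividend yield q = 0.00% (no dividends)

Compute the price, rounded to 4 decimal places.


d1 = (ln(S/K) + (r - q + 0.5*sigma^2) * T) / (sigma * sqrt(T)) = 0.25443955
d2 = d1 - sigma * sqrt(T) = -0.32538801
exp(-rT) = 0.96271294; exp(-qT) = 1.00000000
P = K * exp(-rT) * N(-d2) - S_0 * exp(-qT) * N(-d1)
N(-d1) = 0.39957800; N(-d2) = 0.62755628
P = 54.6700 * 0.96271294 * 0.62755628 - 51.5600 * 1.00000000 * 0.39957800 = 12.4270

Answer: Price = 12.4270


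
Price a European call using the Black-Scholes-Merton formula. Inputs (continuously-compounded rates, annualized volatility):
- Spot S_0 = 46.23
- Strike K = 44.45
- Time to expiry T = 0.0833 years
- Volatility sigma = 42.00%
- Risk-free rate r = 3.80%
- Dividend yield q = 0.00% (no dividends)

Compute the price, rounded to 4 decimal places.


d1 = (ln(S/K) + (r - q + 0.5*sigma^2) * T) / (sigma * sqrt(T)) = 0.41063126
d2 = d1 - sigma * sqrt(T) = 0.28941195
exp(-rT) = 0.99683960; exp(-qT) = 1.00000000
C = S_0 * exp(-qT) * N(d1) - K * exp(-rT) * N(d2)
N(d1) = 0.65932853; N(d2) = 0.61386693
C = 46.2300 * 1.00000000 * 0.65932853 - 44.4500 * 0.99683960 * 0.61386693 = 3.2806

Answer: Price = 3.2806


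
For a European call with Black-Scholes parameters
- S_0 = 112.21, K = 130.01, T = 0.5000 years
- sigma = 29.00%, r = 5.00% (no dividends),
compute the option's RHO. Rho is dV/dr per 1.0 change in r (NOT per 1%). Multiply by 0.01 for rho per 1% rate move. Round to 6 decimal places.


d1 = -0.4935812827; d2 = -0.6986422492
phi(d1) = 0.3531897700; exp(-qT) = 1.0000000000; exp(-rT) = 0.9753099120
N(d2) = 0.2423878166
Rho = K*T*exp(-rT)*N(d2) = 130.0100 * 0.5000 * 0.9753099120 * 0.2423878166 = 15.367393

Answer: Rho = 15.367393


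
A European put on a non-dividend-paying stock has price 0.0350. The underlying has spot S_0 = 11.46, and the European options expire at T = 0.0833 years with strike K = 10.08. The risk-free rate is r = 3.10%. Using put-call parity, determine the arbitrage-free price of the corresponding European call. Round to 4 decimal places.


Put-call parity: C - P = S_0 * exp(-qT) - K * exp(-rT).
S_0 * exp(-qT) = 11.4600 * 1.00000000 = 11.46000000
K * exp(-rT) = 10.0800 * 0.99742103 = 10.05400400
C = P + S*exp(-qT) - K*exp(-rT)
C = 0.0350 + 11.46000000 - 10.05400400 = 1.4410

Answer: Call price = 1.4410


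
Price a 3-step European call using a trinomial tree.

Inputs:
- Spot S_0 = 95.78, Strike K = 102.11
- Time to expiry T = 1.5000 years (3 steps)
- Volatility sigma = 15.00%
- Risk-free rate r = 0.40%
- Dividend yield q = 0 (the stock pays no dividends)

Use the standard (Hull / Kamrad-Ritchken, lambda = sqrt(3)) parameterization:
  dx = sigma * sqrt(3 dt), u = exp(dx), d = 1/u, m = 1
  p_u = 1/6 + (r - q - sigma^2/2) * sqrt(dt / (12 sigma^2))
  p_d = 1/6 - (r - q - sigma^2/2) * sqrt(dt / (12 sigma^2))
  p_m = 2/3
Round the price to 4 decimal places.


Answer: Price = V(0,0) = 4.8816

Derivation:
dt = T/N = 0.500000; dx = sigma*sqrt(3*dt) = 0.183712
u = exp(dx) = 1.201669; d = 1/u = 0.832176
p_u = 0.156801, p_m = 0.666667, p_d = 0.176533
Discount per step: exp(-r*dt) = 0.998002
Stock lattice S(k, j) with j the centered position index:
  k=0: S(0,+0) = 95.7800
  k=1: S(1,-1) = 79.7058; S(1,+0) = 95.7800; S(1,+1) = 115.0959
  k=2: S(2,-2) = 66.3292; S(2,-1) = 79.7058; S(2,+0) = 95.7800; S(2,+1) = 115.0959; S(2,+2) = 138.3072
  k=3: S(3,-3) = 55.1976; S(3,-2) = 66.3292; S(3,-1) = 79.7058; S(3,+0) = 95.7800; S(3,+1) = 115.0959; S(3,+2) = 138.3072; S(3,+3) = 166.1995
Terminal payoffs V(N, j) = max(S_T - K, 0):
  V(3,-3) = 0.000000; V(3,-2) = 0.000000; V(3,-1) = 0.000000; V(3,+0) = 0.000000; V(3,+1) = 12.985892; V(3,+2) = 36.197208; V(3,+3) = 64.089535
Backward induction: V(k, j) = exp(-r*dt) * [p_u * V(k+1, j+1) + p_m * V(k+1, j) + p_d * V(k+1, j-1)]
  V(2,-2) = exp(-r*dt) * [p_u*0.000000 + p_m*0.000000 + p_d*0.000000] = 0.000000
  V(2,-1) = exp(-r*dt) * [p_u*0.000000 + p_m*0.000000 + p_d*0.000000] = 0.000000
  V(2,+0) = exp(-r*dt) * [p_u*12.985892 + p_m*0.000000 + p_d*0.000000] = 2.032128
  V(2,+1) = exp(-r*dt) * [p_u*36.197208 + p_m*12.985892 + p_d*0.000000] = 14.304370
  V(2,+2) = exp(-r*dt) * [p_u*64.089535 + p_m*36.197208 + p_d*12.985892] = 36.400315
  V(1,-1) = exp(-r*dt) * [p_u*2.032128 + p_m*0.000000 + p_d*0.000000] = 0.318002
  V(1,+0) = exp(-r*dt) * [p_u*14.304370 + p_m*2.032128 + p_d*0.000000] = 3.590499
  V(1,+1) = exp(-r*dt) * [p_u*36.400315 + p_m*14.304370 + p_d*2.032128] = 15.571404
  V(0,+0) = exp(-r*dt) * [p_u*15.571404 + p_m*3.590499 + p_d*0.318002] = 4.881637


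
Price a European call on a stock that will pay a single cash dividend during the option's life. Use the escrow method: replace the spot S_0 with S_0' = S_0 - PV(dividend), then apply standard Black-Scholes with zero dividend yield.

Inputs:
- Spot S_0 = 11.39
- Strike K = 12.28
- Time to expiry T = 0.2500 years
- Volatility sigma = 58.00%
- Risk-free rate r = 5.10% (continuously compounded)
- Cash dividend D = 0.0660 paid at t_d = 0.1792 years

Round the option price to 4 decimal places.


Answer: Price = 0.9888

Derivation:
PV(D) = D * exp(-r * t_d) = 0.0660 * 0.99090244 = 0.06539956
S_0' = S_0 - PV(D) = 11.3900 - 0.06539956 = 11.32460044
d1 = (ln(S_0'/K) + (r + sigma^2/2)*T) / (sigma*sqrt(T)) = -0.09032598
d2 = d1 - sigma*sqrt(T) = -0.38032598
exp(-rT) = 0.98733094
N(d1) = 0.46401409; N(d2) = 0.35185173
C = S_0' * N(d1) - K * exp(-rT) * N(d2) = 11.32460044 * 0.46401409 - 12.2800 * 0.98733094 * 0.35185173 = 0.9888


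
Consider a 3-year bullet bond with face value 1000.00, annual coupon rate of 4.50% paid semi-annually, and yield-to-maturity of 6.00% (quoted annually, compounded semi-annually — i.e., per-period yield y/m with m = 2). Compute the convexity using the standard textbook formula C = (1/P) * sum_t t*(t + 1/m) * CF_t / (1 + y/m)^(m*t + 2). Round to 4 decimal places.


Coupon per period c = face * coupon_rate / m = 22.500000
Periods per year m = 2; per-period yield y/m = 0.030000
Number of cashflows N = 6
Cashflows (t years, CF_t, discount factor 1/(1+y/m)^(m*t), PV):
  t = 0.5000: CF_t = 22.500000, DF = 0.970874, PV = 21.844660
  t = 1.0000: CF_t = 22.500000, DF = 0.942596, PV = 21.208408
  t = 1.5000: CF_t = 22.500000, DF = 0.915142, PV = 20.590687
  t = 2.0000: CF_t = 22.500000, DF = 0.888487, PV = 19.990959
  t = 2.5000: CF_t = 22.500000, DF = 0.862609, PV = 19.408698
  t = 3.0000: CF_t = 1022.500000, DF = 0.837484, PV = 856.327652
Price P = sum_t PV_t = 959.371064
Convexity numerator sum_t t*(t + 1/m) * CF_t / (1+y/m)^(m*t + 2):
  t = 0.5000: term = 10.295344
  t = 1.0000: term = 29.986438
  t = 1.5000: term = 58.226093
  t = 2.0000: term = 94.216979
  t = 2.5000: term = 137.209193
  t = 3.0000: term = 8475.294892
Convexity = (1/P) * sum = 8805.228938 / 959.371064 = 9.178126

Answer: Convexity = 9.1781


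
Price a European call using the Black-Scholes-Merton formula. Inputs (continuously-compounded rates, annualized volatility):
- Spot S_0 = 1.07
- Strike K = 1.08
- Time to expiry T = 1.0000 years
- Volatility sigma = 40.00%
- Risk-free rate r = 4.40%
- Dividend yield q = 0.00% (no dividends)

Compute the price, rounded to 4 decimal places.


d1 = (ln(S/K) + (r - q + 0.5*sigma^2) * T) / (sigma * sqrt(T)) = 0.28674402
d2 = d1 - sigma * sqrt(T) = -0.11325598
exp(-rT) = 0.95695396; exp(-qT) = 1.00000000
C = S_0 * exp(-qT) * N(d1) - K * exp(-rT) * N(d2)
N(d1) = 0.61284583; N(d2) = 0.45491381
C = 1.0700 * 1.00000000 * 0.61284583 - 1.0800 * 0.95695396 * 0.45491381 = 0.1856

Answer: Price = 0.1856


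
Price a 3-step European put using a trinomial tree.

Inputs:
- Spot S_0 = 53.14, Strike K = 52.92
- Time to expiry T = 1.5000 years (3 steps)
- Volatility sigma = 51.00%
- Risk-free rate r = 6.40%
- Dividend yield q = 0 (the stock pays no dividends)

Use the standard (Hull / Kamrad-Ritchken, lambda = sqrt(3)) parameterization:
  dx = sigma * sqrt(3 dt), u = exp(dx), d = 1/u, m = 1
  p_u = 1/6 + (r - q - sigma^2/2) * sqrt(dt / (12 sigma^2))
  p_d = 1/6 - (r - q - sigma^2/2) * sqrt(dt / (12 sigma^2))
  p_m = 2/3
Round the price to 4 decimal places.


dt = T/N = 0.500000; dx = sigma*sqrt(3*dt) = 0.624620
u = exp(dx) = 1.867536; d = 1/u = 0.535465
p_u = 0.140231, p_m = 0.666667, p_d = 0.193103
Discount per step: exp(-r*dt) = 0.968507
Stock lattice S(k, j) with j the centered position index:
  k=0: S(0,+0) = 53.1400
  k=1: S(1,-1) = 28.4546; S(1,+0) = 53.1400; S(1,+1) = 99.2409
  k=2: S(2,-2) = 15.2364; S(2,-1) = 28.4546; S(2,+0) = 53.1400; S(2,+1) = 99.2409; S(2,+2) = 185.3359
  k=3: S(3,-3) = 8.1586; S(3,-2) = 15.2364; S(3,-1) = 28.4546; S(3,+0) = 53.1400; S(3,+1) = 99.2409; S(3,+2) = 185.3359; S(3,+3) = 346.1214
Terminal payoffs V(N, j) = max(K - S_T, 0):
  V(3,-3) = 44.761419; V(3,-2) = 37.683556; V(3,-1) = 24.465394; V(3,+0) = 0.000000; V(3,+1) = 0.000000; V(3,+2) = 0.000000; V(3,+3) = 0.000000
Backward induction: V(k, j) = exp(-r*dt) * [p_u * V(k+1, j+1) + p_m * V(k+1, j) + p_d * V(k+1, j-1)]
  V(2,-2) = exp(-r*dt) * [p_u*24.465394 + p_m*37.683556 + p_d*44.761419] = 36.025268
  V(2,-1) = exp(-r*dt) * [p_u*0.000000 + p_m*24.465394 + p_d*37.683556] = 22.844223
  V(2,+0) = exp(-r*dt) * [p_u*0.000000 + p_m*0.000000 + p_d*24.465394] = 4.575549
  V(2,+1) = exp(-r*dt) * [p_u*0.000000 + p_m*0.000000 + p_d*0.000000] = 0.000000
  V(2,+2) = exp(-r*dt) * [p_u*0.000000 + p_m*0.000000 + p_d*0.000000] = 0.000000
  V(1,-1) = exp(-r*dt) * [p_u*4.575549 + p_m*22.844223 + p_d*36.025268] = 22.108770
  V(1,+0) = exp(-r*dt) * [p_u*0.000000 + p_m*4.575549 + p_d*22.844223] = 7.226656
  V(1,+1) = exp(-r*dt) * [p_u*0.000000 + p_m*0.000000 + p_d*4.575549] = 0.855725
  V(0,+0) = exp(-r*dt) * [p_u*0.855725 + p_m*7.226656 + p_d*22.108770] = 8.917073

Answer: Price = V(0,0) = 8.9171


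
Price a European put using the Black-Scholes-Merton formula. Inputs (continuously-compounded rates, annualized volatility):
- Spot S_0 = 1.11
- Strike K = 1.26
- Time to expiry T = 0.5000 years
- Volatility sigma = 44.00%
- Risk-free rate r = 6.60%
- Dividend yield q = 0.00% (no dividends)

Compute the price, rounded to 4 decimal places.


Answer: Price = 0.2049

Derivation:
d1 = (ln(S/K) + (r - q + 0.5*sigma^2) * T) / (sigma * sqrt(T)) = -0.14576590
d2 = d1 - sigma * sqrt(T) = -0.45689289
exp(-rT) = 0.96753856; exp(-qT) = 1.00000000
P = K * exp(-rT) * N(-d2) - S_0 * exp(-qT) * N(-d1)
N(-d1) = 0.55794690; N(-d2) = 0.67612598
P = 1.2600 * 0.96753856 * 0.67612598 - 1.1100 * 1.00000000 * 0.55794690 = 0.2049


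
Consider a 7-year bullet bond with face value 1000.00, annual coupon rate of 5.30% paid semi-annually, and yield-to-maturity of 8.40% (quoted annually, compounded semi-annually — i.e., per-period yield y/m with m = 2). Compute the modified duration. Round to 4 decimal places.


Answer: Modified duration = 5.5850

Derivation:
Coupon per period c = face * coupon_rate / m = 26.500000
Periods per year m = 2; per-period yield y/m = 0.042000
Number of cashflows N = 14
Cashflows (t years, CF_t, discount factor 1/(1+y/m)^(m*t), PV):
  t = 0.5000: CF_t = 26.500000, DF = 0.959693, PV = 25.431862
  t = 1.0000: CF_t = 26.500000, DF = 0.921010, PV = 24.406777
  t = 1.5000: CF_t = 26.500000, DF = 0.883887, PV = 23.423011
  t = 2.0000: CF_t = 26.500000, DF = 0.848260, PV = 22.478897
  t = 2.5000: CF_t = 26.500000, DF = 0.814069, PV = 21.572838
  t = 3.0000: CF_t = 26.500000, DF = 0.781257, PV = 20.703299
  t = 3.5000: CF_t = 26.500000, DF = 0.749766, PV = 19.868809
  t = 4.0000: CF_t = 26.500000, DF = 0.719545, PV = 19.067955
  t = 4.5000: CF_t = 26.500000, DF = 0.690543, PV = 18.299381
  t = 5.0000: CF_t = 26.500000, DF = 0.662709, PV = 17.561786
  t = 5.5000: CF_t = 26.500000, DF = 0.635997, PV = 16.853921
  t = 6.0000: CF_t = 26.500000, DF = 0.610362, PV = 16.174589
  t = 6.5000: CF_t = 26.500000, DF = 0.585760, PV = 15.522638
  t = 7.0000: CF_t = 1026.500000, DF = 0.562150, PV = 577.046602
Price P = sum_t PV_t = 838.412366
First compute Macaulay numerator sum_t t * PV_t:
  t * PV_t at t = 0.5000: 12.715931
  t * PV_t at t = 1.0000: 24.406777
  t * PV_t at t = 1.5000: 35.134516
  t * PV_t at t = 2.0000: 44.957794
  t * PV_t at t = 2.5000: 53.932095
  t * PV_t at t = 3.0000: 62.109898
  t * PV_t at t = 3.5000: 69.540833
  t * PV_t at t = 4.0000: 76.271821
  t * PV_t at t = 4.5000: 82.347215
  t * PV_t at t = 5.0000: 87.808931
  t * PV_t at t = 5.5000: 92.696568
  t * PV_t at t = 6.0000: 97.047532
  t * PV_t at t = 6.5000: 100.897147
  t * PV_t at t = 7.0000: 4039.326216
Macaulay duration D = 4879.193273 / 838.412366 = 5.819563
Modified duration = D / (1 + y/m) = 5.819563 / (1 + 0.042000) = 5.584993


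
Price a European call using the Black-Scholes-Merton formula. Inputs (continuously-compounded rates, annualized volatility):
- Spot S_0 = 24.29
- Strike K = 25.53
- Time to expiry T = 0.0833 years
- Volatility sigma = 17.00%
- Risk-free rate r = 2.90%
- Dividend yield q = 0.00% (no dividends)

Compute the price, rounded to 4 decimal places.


d1 = (ln(S/K) + (r - q + 0.5*sigma^2) * T) / (sigma * sqrt(T)) = -0.94099957
d2 = d1 - sigma * sqrt(T) = -0.99006452
exp(-rT) = 0.99758722; exp(-qT) = 1.00000000
C = S_0 * exp(-qT) * N(d1) - K * exp(-rT) * N(d2)
N(d1) = 0.17335254; N(d2) = 0.16107129
C = 24.2900 * 1.00000000 * 0.17335254 - 25.5300 * 0.99758722 * 0.16107129 = 0.1085

Answer: Price = 0.1085


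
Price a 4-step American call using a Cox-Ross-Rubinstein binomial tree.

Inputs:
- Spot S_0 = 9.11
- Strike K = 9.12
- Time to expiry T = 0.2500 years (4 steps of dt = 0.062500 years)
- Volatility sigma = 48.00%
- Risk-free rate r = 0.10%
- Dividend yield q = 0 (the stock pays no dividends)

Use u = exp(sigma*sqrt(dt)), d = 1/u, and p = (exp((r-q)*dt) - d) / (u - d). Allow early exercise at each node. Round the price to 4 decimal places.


Answer: Price = V(0,0) = 0.8163

Derivation:
dt = T/N = 0.062500
u = exp(sigma*sqrt(dt)) = 1.127497; d = 1/u = 0.886920
p = (exp((r-q)*dt) - d) / (u - d) = 0.470296
Discount per step: exp(-r*dt) = 0.999938
Stock lattice S(k, i) with i counting down-moves:
  k=0: S(0,0) = 9.1100
  k=1: S(1,0) = 10.2715; S(1,1) = 8.0798
  k=2: S(2,0) = 11.5811; S(2,1) = 9.1100; S(2,2) = 7.1662
  k=3: S(3,0) = 13.0576; S(3,1) = 10.2715; S(3,2) = 8.0798; S(3,3) = 6.3558
  k=4: S(4,0) = 14.7224; S(4,1) = 11.5811; S(4,2) = 9.1100; S(4,3) = 7.1662; S(4,4) = 5.6371
Terminal payoffs V(N, i) = max(S_T - K, 0):
  V(4,0) = 5.602438; V(4,1) = 2.461080; V(4,2) = 0.000000; V(4,3) = 0.000000; V(4,4) = 0.000000
Backward induction: V(k, i) = exp(-r*dt) * [p * V(k+1, i) + (1-p) * V(k+1, i+1)]; then take max(V_cont, immediate exercise) for American.
  V(3,0) = exp(-r*dt) * [p*5.602438 + (1-p)*2.461080] = 3.938201; exercise = 3.937631; V(3,0) = max -> 3.938201
  V(3,1) = exp(-r*dt) * [p*2.461080 + (1-p)*0.000000] = 1.157363; exercise = 1.151496; V(3,1) = max -> 1.157363
  V(3,2) = exp(-r*dt) * [p*0.000000 + (1-p)*0.000000] = 0.000000; exercise = 0.000000; V(3,2) = max -> 0.000000
  V(3,3) = exp(-r*dt) * [p*0.000000 + (1-p)*0.000000] = 0.000000; exercise = 0.000000; V(3,3) = max -> 0.000000
  V(2,0) = exp(-r*dt) * [p*3.938201 + (1-p)*1.157363] = 2.465025; exercise = 2.461080; V(2,0) = max -> 2.465025
  V(2,1) = exp(-r*dt) * [p*1.157363 + (1-p)*0.000000] = 0.544269; exercise = 0.000000; V(2,1) = max -> 0.544269
  V(2,2) = exp(-r*dt) * [p*0.000000 + (1-p)*0.000000] = 0.000000; exercise = 0.000000; V(2,2) = max -> 0.000000
  V(1,0) = exp(-r*dt) * [p*2.465025 + (1-p)*0.544269] = 1.447502; exercise = 1.151496; V(1,0) = max -> 1.447502
  V(1,1) = exp(-r*dt) * [p*0.544269 + (1-p)*0.000000] = 0.255951; exercise = 0.000000; V(1,1) = max -> 0.255951
  V(0,0) = exp(-r*dt) * [p*1.447502 + (1-p)*0.255951] = 0.816282; exercise = 0.000000; V(0,0) = max -> 0.816282


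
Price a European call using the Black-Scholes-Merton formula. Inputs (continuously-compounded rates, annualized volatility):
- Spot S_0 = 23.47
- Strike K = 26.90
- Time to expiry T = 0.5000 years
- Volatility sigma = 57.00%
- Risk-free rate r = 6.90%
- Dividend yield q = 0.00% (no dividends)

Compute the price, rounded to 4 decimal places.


Answer: Price = 2.8144

Derivation:
d1 = (ln(S/K) + (r - q + 0.5*sigma^2) * T) / (sigma * sqrt(T)) = -0.05130438
d2 = d1 - sigma * sqrt(T) = -0.45435525
exp(-rT) = 0.96608834; exp(-qT) = 1.00000000
C = S_0 * exp(-qT) * N(d1) - K * exp(-rT) * N(d2)
N(d1) = 0.47954149; N(d2) = 0.32478658
C = 23.4700 * 1.00000000 * 0.47954149 - 26.9000 * 0.96608834 * 0.32478658 = 2.8144


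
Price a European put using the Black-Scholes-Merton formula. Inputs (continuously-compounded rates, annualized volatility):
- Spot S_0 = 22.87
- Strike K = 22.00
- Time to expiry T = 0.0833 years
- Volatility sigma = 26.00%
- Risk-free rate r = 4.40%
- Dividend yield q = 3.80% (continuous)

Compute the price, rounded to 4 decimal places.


Answer: Price = 0.3197

Derivation:
d1 = (ln(S/K) + (r - q + 0.5*sigma^2) * T) / (sigma * sqrt(T)) = 0.56101548
d2 = d1 - sigma * sqrt(T) = 0.48597496
exp(-rT) = 0.99634151; exp(-qT) = 0.99683960
P = K * exp(-rT) * N(-d2) - S_0 * exp(-qT) * N(-d1)
N(-d1) = 0.28739349; N(-d2) = 0.31349246
P = 22.0000 * 0.99634151 * 0.31349246 - 22.8700 * 0.99683960 * 0.28739349 = 0.3197


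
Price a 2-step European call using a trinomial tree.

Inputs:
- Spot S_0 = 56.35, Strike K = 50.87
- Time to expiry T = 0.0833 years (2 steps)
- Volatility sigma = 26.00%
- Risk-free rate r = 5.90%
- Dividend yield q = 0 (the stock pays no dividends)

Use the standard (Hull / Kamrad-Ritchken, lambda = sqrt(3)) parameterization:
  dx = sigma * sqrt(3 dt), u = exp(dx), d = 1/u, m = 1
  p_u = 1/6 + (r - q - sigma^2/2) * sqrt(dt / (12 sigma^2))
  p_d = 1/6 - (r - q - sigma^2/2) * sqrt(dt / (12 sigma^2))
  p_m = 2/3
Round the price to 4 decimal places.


dt = T/N = 0.041650; dx = sigma*sqrt(3*dt) = 0.091905
u = exp(dx) = 1.096261; d = 1/u = 0.912191
p_u = 0.172377, p_m = 0.666667, p_d = 0.160957
Discount per step: exp(-r*dt) = 0.997546
Stock lattice S(k, j) with j the centered position index:
  k=0: S(0,+0) = 56.3500
  k=1: S(1,-1) = 51.4020; S(1,+0) = 56.3500; S(1,+1) = 61.7743
  k=2: S(2,-2) = 46.8884; S(2,-1) = 51.4020; S(2,+0) = 56.3500; S(2,+1) = 61.7743; S(2,+2) = 67.7208
Terminal payoffs V(N, j) = max(S_T - K, 0):
  V(2,-2) = 0.000000; V(2,-1) = 0.531983; V(2,+0) = 5.480000; V(2,+1) = 10.904319; V(2,+2) = 16.850791
Backward induction: V(k, j) = exp(-r*dt) * [p_u * V(k+1, j+1) + p_m * V(k+1, j) + p_d * V(k+1, j-1)]
  V(1,-1) = exp(-r*dt) * [p_u*5.480000 + p_m*0.531983 + p_d*0.000000] = 1.296091
  V(1,+0) = exp(-r*dt) * [p_u*10.904319 + p_m*5.480000 + p_d*0.531983] = 5.604821
  V(1,+1) = exp(-r*dt) * [p_u*16.850791 + p_m*10.904319 + p_d*5.480000] = 11.029137
  V(0,+0) = exp(-r*dt) * [p_u*11.029137 + p_m*5.604821 + p_d*1.296091] = 5.831980

Answer: Price = V(0,0) = 5.8320


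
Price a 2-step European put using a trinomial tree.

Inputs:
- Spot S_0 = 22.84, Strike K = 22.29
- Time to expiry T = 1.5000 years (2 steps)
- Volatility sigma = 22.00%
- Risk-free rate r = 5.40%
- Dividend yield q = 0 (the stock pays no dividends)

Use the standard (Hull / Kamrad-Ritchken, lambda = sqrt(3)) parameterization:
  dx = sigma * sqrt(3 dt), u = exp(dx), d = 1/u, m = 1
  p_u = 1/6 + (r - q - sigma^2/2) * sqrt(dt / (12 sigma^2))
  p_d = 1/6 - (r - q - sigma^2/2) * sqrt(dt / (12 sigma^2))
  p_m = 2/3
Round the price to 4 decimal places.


dt = T/N = 0.750000; dx = sigma*sqrt(3*dt) = 0.330000
u = exp(dx) = 1.390968; d = 1/u = 0.718924
p_u = 0.200530, p_m = 0.666667, p_d = 0.132803
Discount per step: exp(-r*dt) = 0.960309
Stock lattice S(k, j) with j the centered position index:
  k=0: S(0,+0) = 22.8400
  k=1: S(1,-1) = 16.4202; S(1,+0) = 22.8400; S(1,+1) = 31.7697
  k=2: S(2,-2) = 11.8049; S(2,-1) = 16.4202; S(2,+0) = 22.8400; S(2,+1) = 31.7697; S(2,+2) = 44.1907
Terminal payoffs V(N, j) = max(K - S_T, 0):
  V(2,-2) = 10.485116; V(2,-1) = 5.869782; V(2,+0) = 0.000000; V(2,+1) = 0.000000; V(2,+2) = 0.000000
Backward induction: V(k, j) = exp(-r*dt) * [p_u * V(k+1, j+1) + p_m * V(k+1, j) + p_d * V(k+1, j-1)]
  V(1,-1) = exp(-r*dt) * [p_u*0.000000 + p_m*5.869782 + p_d*10.485116] = 5.095058
  V(1,+0) = exp(-r*dt) * [p_u*0.000000 + p_m*0.000000 + p_d*5.869782] = 0.748585
  V(1,+1) = exp(-r*dt) * [p_u*0.000000 + p_m*0.000000 + p_d*0.000000] = 0.000000
  V(0,+0) = exp(-r*dt) * [p_u*0.000000 + p_m*0.748585 + p_d*5.095058] = 1.129031

Answer: Price = V(0,0) = 1.1290


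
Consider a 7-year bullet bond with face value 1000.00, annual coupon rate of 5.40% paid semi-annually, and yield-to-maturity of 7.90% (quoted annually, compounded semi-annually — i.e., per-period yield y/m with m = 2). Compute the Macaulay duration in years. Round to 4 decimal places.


Answer: Macaulay duration = 5.8247 years

Derivation:
Coupon per period c = face * coupon_rate / m = 27.000000
Periods per year m = 2; per-period yield y/m = 0.039500
Number of cashflows N = 14
Cashflows (t years, CF_t, discount factor 1/(1+y/m)^(m*t), PV):
  t = 0.5000: CF_t = 27.000000, DF = 0.962001, PV = 25.974026
  t = 1.0000: CF_t = 27.000000, DF = 0.925446, PV = 24.987038
  t = 1.5000: CF_t = 27.000000, DF = 0.890280, PV = 24.037555
  t = 2.0000: CF_t = 27.000000, DF = 0.856450, PV = 23.124151
  t = 2.5000: CF_t = 27.000000, DF = 0.823906, PV = 22.245455
  t = 3.0000: CF_t = 27.000000, DF = 0.792598, PV = 21.400149
  t = 3.5000: CF_t = 27.000000, DF = 0.762480, PV = 20.586964
  t = 4.0000: CF_t = 27.000000, DF = 0.733507, PV = 19.804679
  t = 4.5000: CF_t = 27.000000, DF = 0.705634, PV = 19.052121
  t = 5.0000: CF_t = 27.000000, DF = 0.678821, PV = 18.328158
  t = 5.5000: CF_t = 27.000000, DF = 0.653026, PV = 17.631706
  t = 6.0000: CF_t = 27.000000, DF = 0.628212, PV = 16.961718
  t = 6.5000: CF_t = 27.000000, DF = 0.604340, PV = 16.317189
  t = 7.0000: CF_t = 1027.000000, DF = 0.581376, PV = 597.073137
Price P = sum_t PV_t = 867.524046
Macaulay numerator sum_t t * PV_t:
  t * PV_t at t = 0.5000: 12.987013
  t * PV_t at t = 1.0000: 24.987038
  t * PV_t at t = 1.5000: 36.056332
  t * PV_t at t = 2.0000: 46.248301
  t * PV_t at t = 2.5000: 55.613638
  t * PV_t at t = 3.0000: 64.200448
  t * PV_t at t = 3.5000: 72.054375
  t * PV_t at t = 4.0000: 79.218717
  t * PV_t at t = 4.5000: 85.734543
  t * PV_t at t = 5.0000: 91.640792
  t * PV_t at t = 5.5000: 96.974383
  t * PV_t at t = 6.0000: 101.770308
  t * PV_t at t = 6.5000: 106.061729
  t * PV_t at t = 7.0000: 4179.511959
Macaulay duration D = (sum_t t * PV_t) / P = 5053.059575 / 867.524046 = 5.824691
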